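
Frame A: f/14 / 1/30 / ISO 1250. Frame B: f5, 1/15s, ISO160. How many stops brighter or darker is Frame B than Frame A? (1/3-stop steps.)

1 stop brighter

Aperture: f/14 → f/13 → f/11 → f/10 → f/9 → f/8 → f/7.1 → f/6.3 → f/5.6 → f/5 — 3 stops larger aperture (brighter).
Shutter speed: 1/30 → 1/25 → 1/20 → 1/15 — 1 stop longer (brighter).
ISO: 1250 → 1000 → 800 → 640 → 500 → 400 → 320 → 250 → 200 → 160 — 3 stops lower (darker).
Net: +3 +1 −3 = +1 stop.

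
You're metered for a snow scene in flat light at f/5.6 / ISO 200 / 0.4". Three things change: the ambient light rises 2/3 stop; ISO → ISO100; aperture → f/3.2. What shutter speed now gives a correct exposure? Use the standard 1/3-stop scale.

Scene light: 2/3 stop brighter.
ISO: 200 → 160 → 125 → 100 — 1 stop lower (darker).
Aperture: f/5.6 → f/5 → f/4.5 → f/4 → f/3.5 → f/3.2 — 1 2/3 stops opened up (brighter).
Net so far: 1 1/3 stops brighter. Shutter speed: 0.4 → 0.3 → 1/4 → 1/5 → 1/6.

1/6s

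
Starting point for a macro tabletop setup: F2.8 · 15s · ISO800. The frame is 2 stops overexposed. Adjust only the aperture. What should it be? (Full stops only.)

f/5.6

Overexposed by 2 stops → need 2 stops darker.
Aperture: f/2.8 → f/4 → f/5.6.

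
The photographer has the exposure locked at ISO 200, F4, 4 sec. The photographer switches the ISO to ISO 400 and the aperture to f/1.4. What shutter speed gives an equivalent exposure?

ISO: 200 → 400 — 1 stop raised (brighter).
Aperture: f/4 → f/2.8 → f/2 → f/1.4 — 3 stops wider (brighter).
Net change so far: 4 stops brighter. Offset with the shutter speed: 4 → 2 → 1 → 1/2 → 1/4.

1/4s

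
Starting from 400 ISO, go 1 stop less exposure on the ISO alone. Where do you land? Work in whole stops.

ISO 200

ISO: 400 → 200 — 1 stop lower (darker).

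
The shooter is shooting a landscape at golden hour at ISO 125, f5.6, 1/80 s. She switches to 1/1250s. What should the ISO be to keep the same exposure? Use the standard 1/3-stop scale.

ISO 2000

Shutter speed: 1/80 → 1/100 → 1/125 → 1/160 → 1/200 → 1/250 → 1/320 → 1/400 → 1/500 → 1/640 → 1/800 → 1/1000 → 1/1250 — 4 stops faster (darker).
Need 4 stops brighter from the ISO: 125 → 160 → 200 → 250 → 320 → 400 → 500 → 640 → 800 → 1000 → 1250 → 1600 → 2000.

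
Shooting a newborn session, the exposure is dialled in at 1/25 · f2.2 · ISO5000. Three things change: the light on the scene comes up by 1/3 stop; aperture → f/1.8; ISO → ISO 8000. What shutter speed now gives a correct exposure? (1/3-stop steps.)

1/80s

Scene light: 1/3 stop brighter.
Aperture: f/2.2 → f/2 → f/1.8 — 2/3 stop wider (brighter).
ISO: 5000 → 6400 → 8000 — 2/3 stop raised (brighter).
Net so far: 1 2/3 stops brighter. Shutter speed: 1/25 → 1/30 → 1/40 → 1/50 → 1/60 → 1/80.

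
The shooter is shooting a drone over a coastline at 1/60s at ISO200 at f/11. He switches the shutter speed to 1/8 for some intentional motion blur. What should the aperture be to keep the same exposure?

f/32

Shutter speed: 1/60 → 1/30 → 1/15 → 1/8 — 3 stops slower (brighter).
Need 3 stops darker from the aperture: f/11 → f/16 → f/22 → f/32.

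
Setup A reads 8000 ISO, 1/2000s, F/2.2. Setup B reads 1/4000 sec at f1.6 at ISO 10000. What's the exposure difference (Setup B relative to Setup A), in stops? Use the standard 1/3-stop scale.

1/3 stop brighter

Aperture: f/2.2 → f/2 → f/1.8 → f/1.6 — 1 stop wider (brighter).
Shutter speed: 1/2000 → 1/2500 → 1/3200 → 1/4000 — 1 stop shorter (darker).
ISO: 8000 → 10000 — 1/3 stop raised (brighter).
Net: +1 −1 +1/3 = +1/3 stops.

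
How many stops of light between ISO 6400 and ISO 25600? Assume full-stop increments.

2 stops

6400 → 12800 → 25600 — count the steps: 2 stops.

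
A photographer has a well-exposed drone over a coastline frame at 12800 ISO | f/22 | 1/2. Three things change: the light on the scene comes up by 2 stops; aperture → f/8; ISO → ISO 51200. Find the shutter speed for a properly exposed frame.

Scene light: 2 stops brighter.
Aperture: f/22 → f/16 → f/11 → f/8 — 3 stops wider (brighter).
ISO: 12800 → 25600 → 51200 — 2 stops raised (brighter).
Net so far: 7 stops brighter. Shutter speed: 1/2 → 1/4 → 1/8 → 1/15 → 1/30 → 1/60 → 1/125 → 1/250.

1/250s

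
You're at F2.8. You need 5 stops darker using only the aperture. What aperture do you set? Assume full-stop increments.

Aperture: f/2.8 → f/4 → f/5.6 → f/8 → f/11 → f/16 — 5 stops stopped down (darker).

f/16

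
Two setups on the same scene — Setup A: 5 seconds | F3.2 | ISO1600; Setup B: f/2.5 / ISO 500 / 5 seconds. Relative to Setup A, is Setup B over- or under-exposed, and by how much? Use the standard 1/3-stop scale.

Aperture: f/3.2 → f/2.8 → f/2.5 — 2/3 stop opened up (brighter).
Shutter speed: unchanged.
ISO: 1600 → 1250 → 1000 → 800 → 640 → 500 — 1 2/3 stops lower (darker).
Net: +2/3 −1 2/3 = −1 stop.

1 stop darker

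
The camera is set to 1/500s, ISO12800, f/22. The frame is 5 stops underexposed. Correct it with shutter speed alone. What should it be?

1/15s

Underexposed by 5 stops → need 5 stops brighter.
Shutter speed: 1/500 → 1/250 → 1/125 → 1/60 → 1/30 → 1/15.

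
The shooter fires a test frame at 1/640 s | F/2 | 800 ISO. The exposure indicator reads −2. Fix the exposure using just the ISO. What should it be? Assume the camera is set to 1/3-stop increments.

Underexposed by 2 stops → need 2 stops brighter.
ISO: 800 → 1000 → 1250 → 1600 → 2000 → 2500 → 3200.

ISO 3200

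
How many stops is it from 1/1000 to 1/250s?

1/1000 → 1/500 → 1/250 — count the steps: 2 stops.

2 stops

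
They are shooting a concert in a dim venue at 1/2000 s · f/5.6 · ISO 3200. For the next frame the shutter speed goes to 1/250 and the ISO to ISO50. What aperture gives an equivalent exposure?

f/2

Shutter speed: 1/2000 → 1/1000 → 1/500 → 1/250 — 3 stops longer (brighter).
ISO: 3200 → 1600 → 800 → 400 → 200 → 100 → 50 — 6 stops lower (darker).
Net change so far: 3 stops darker. Offset with the aperture: f/5.6 → f/4 → f/2.8 → f/2.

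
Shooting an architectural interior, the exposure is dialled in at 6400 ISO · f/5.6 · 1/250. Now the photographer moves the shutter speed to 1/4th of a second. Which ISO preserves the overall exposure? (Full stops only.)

Shutter speed: 1/250 → 1/125 → 1/60 → 1/30 → 1/15 → 1/8 → 1/4 — 6 stops slower (brighter).
Need 6 stops darker from the ISO: 6400 → 3200 → 1600 → 800 → 400 → 200 → 100.

ISO 100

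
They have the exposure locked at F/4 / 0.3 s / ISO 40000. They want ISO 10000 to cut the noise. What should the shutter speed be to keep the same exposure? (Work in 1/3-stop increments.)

ISO: 40000 → 32000 → 25600 → 20000 → 16000 → 12800 → 10000 — 2 stops dropped (darker).
Need 2 stops brighter from the shutter speed: 0.3 → 0.4 → 0.5 → 0.6 → 0.8 → 1 → 1.3.

1.3 s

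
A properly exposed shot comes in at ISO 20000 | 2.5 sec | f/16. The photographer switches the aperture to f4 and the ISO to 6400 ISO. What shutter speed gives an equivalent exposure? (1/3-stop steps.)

Aperture: f/16 → f/14 → f/13 → f/11 → f/10 → f/9 → f/8 → f/7.1 → f/6.3 → f/5.6 → f/5 → f/4.5 → f/4 — 4 stops opened up (brighter).
ISO: 20000 → 16000 → 12800 → 10000 → 8000 → 6400 — 1 2/3 stops lower (darker).
Net change so far: 2 1/3 stops brighter. Offset with the shutter speed: 2.5 → 2 → 1.6 → 1.3 → 1 → 0.8 → 0.6 → 0.5.

0.5 s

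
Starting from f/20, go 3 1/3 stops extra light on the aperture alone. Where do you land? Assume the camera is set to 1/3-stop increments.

f/6.3

Aperture: f/20 → f/18 → f/16 → f/14 → f/13 → f/11 → f/10 → f/9 → f/8 → f/7.1 → f/6.3 — 3 1/3 stops larger aperture (brighter).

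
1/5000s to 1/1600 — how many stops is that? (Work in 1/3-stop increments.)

1/5000 → 1/4000 → 1/3200 → 1/2500 → 1/2000 → 1/1600 — count the steps: 5 third-stops = 1 2/3 stops.

1 2/3 stops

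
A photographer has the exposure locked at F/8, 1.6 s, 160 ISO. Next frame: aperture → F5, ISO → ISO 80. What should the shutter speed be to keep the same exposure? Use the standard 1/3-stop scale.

Aperture: f/8 → f/7.1 → f/6.3 → f/5.6 → f/5 — 1 1/3 stops wider (brighter).
ISO: 160 → 125 → 100 → 80 — 1 stop dropped (darker).
Net change so far: 1/3 stop brighter. Offset with the shutter speed: 1.6 → 1.3.

1.3 s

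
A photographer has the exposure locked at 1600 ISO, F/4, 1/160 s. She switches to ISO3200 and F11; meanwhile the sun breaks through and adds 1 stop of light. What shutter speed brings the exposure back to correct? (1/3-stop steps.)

Scene light: 1 stop brighter.
ISO: 1600 → 2000 → 2500 → 3200 — 1 stop raised (brighter).
Aperture: f/4 → f/4.5 → f/5 → f/5.6 → f/6.3 → f/7.1 → f/8 → f/9 → f/10 → f/11 — 3 stops stopped down (darker).
Net so far: 1 stop darker. Shutter speed: 1/160 → 1/125 → 1/100 → 1/80.

1/80s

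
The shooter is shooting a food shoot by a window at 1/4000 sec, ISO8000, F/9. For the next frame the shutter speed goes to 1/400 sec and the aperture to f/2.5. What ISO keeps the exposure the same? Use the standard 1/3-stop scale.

ISO 64

Shutter speed: 1/4000 → 1/3200 → 1/2500 → 1/2000 → 1/1600 → 1/1250 → 1/1000 → 1/800 → 1/640 → 1/500 → 1/400 — 3 1/3 stops longer (brighter).
Aperture: f/9 → f/8 → f/7.1 → f/6.3 → f/5.6 → f/5 → f/4.5 → f/4 → f/3.5 → f/3.2 → f/2.8 → f/2.5 — 3 2/3 stops larger aperture (brighter).
Net change so far: 7 stops brighter. Offset with the ISO: 8000 → 6400 → 5000 → 4000 → 3200 → 2500 → 2000 → 1600 → 1250 → 1000 → 800 → 640 → 500 → 400 → 320 → 250 → 200 → 160 → 125 → 100 → 80 → 64.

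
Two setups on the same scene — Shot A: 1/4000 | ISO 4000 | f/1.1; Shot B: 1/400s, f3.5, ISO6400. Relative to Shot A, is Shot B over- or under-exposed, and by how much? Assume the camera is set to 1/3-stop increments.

2/3 stop brighter

Aperture: f/1.1 → f/1.2 → f/1.4 → f/1.6 → f/1.8 → f/2 → f/2.2 → f/2.5 → f/2.8 → f/3.2 → f/3.5 — 3 1/3 stops smaller aperture (darker).
Shutter speed: 1/4000 → 1/3200 → 1/2500 → 1/2000 → 1/1600 → 1/1250 → 1/1000 → 1/800 → 1/640 → 1/500 → 1/400 — 3 1/3 stops longer (brighter).
ISO: 4000 → 5000 → 6400 — 2/3 stop higher (brighter).
Net: −3 1/3 +3 1/3 +2/3 = +2/3 stops.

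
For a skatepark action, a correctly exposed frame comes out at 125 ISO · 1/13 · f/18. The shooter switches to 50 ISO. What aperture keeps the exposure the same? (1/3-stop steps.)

ISO: 125 → 100 → 80 → 64 → 50 — 1 1/3 stops dropped (darker).
Need 1 1/3 stops brighter from the aperture: f/18 → f/16 → f/14 → f/13 → f/11.

f/11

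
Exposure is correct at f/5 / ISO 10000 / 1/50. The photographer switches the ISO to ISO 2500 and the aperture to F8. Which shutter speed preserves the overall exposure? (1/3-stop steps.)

ISO: 10000 → 8000 → 6400 → 5000 → 4000 → 3200 → 2500 — 2 stops dropped (darker).
Aperture: f/5 → f/5.6 → f/6.3 → f/7.1 → f/8 — 1 1/3 stops narrower (darker).
Net change so far: 3 1/3 stops darker. Offset with the shutter speed: 1/50 → 1/40 → 1/30 → 1/25 → 1/20 → 1/15 → 1/13 → 1/10 → 1/8 → 1/6 → 1/5.

1/5s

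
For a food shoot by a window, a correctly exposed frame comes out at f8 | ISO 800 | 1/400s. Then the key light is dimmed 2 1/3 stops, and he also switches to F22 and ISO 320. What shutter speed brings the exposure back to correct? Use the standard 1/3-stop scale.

Scene light: 2 1/3 stops darker.
Aperture: f/8 → f/9 → f/10 → f/11 → f/13 → f/14 → f/16 → f/18 → f/20 → f/22 — 3 stops smaller aperture (darker).
ISO: 800 → 640 → 500 → 400 → 320 — 1 1/3 stops lower (darker).
Net so far: 6 2/3 stops darker. Shutter speed: 1/400 → 1/320 → 1/250 → 1/200 → 1/160 → 1/125 → 1/100 → 1/80 → 1/60 → 1/50 → 1/40 → 1/30 → 1/25 → 1/20 → 1/15 → 1/13 → 1/10 → 1/8 → 1/6 → 1/5 → 1/4.

1/4s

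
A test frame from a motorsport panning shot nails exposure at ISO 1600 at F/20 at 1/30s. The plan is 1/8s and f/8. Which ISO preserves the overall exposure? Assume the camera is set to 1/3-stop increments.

Shutter speed: 1/30 → 1/25 → 1/20 → 1/15 → 1/13 → 1/10 → 1/8 — 2 stops slower (brighter).
Aperture: f/20 → f/18 → f/16 → f/14 → f/13 → f/11 → f/10 → f/9 → f/8 — 2 2/3 stops larger aperture (brighter).
Net change so far: 4 2/3 stops brighter. Offset with the ISO: 1600 → 1250 → 1000 → 800 → 640 → 500 → 400 → 320 → 250 → 200 → 160 → 125 → 100 → 80 → 64.

ISO 64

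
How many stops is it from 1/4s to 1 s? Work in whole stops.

1/4 → 1/2 → 1 — count the steps: 2 stops.

2 stops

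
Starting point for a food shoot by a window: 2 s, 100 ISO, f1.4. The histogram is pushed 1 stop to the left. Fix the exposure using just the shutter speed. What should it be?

Underexposed by 1 stop → need 1 stop brighter.
Shutter speed: 2 → 4.

4 s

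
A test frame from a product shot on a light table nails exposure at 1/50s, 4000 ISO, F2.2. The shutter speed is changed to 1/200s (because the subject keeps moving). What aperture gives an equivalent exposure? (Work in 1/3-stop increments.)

Shutter speed: 1/50 → 1/60 → 1/80 → 1/100 → 1/125 → 1/160 → 1/200 — 2 stops faster (darker).
Need 2 stops brighter from the aperture: f/2.2 → f/2 → f/1.8 → f/1.6 → f/1.4 → f/1.2 → f/1.1.

f/1.1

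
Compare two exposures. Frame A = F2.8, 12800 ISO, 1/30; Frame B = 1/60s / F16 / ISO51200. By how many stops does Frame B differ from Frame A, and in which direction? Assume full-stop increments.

4 stops darker

Aperture: f/2.8 → f/4 → f/5.6 → f/8 → f/11 → f/16 — 5 stops narrower (darker).
Shutter speed: 1/30 → 1/60 — 1 stop faster (darker).
ISO: 12800 → 25600 → 51200 — 2 stops higher (brighter).
Net: −5 −1 +2 = −4 stops.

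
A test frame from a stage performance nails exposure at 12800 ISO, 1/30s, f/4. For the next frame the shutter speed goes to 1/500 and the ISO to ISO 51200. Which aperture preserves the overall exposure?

Shutter speed: 1/30 → 1/60 → 1/125 → 1/250 → 1/500 — 4 stops faster (darker).
ISO: 12800 → 25600 → 51200 — 2 stops higher (brighter).
Net change so far: 2 stops darker. Offset with the aperture: f/4 → f/2.8 → f/2.

f/2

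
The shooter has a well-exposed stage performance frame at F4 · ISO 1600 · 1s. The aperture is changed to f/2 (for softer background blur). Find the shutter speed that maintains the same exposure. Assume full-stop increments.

Aperture: f/4 → f/2.8 → f/2 — 2 stops wider (brighter).
Need 2 stops darker from the shutter speed: 1 → 1/2 → 1/4.

1/4s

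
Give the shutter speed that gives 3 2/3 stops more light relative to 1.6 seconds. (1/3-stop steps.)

Shutter speed: 1.6 → 2 → 2.5 → 3.2 → 4 → 5 → 6 → 8 → 10 → 13 → 15 → 20 — 3 2/3 stops slower (brighter).

20 s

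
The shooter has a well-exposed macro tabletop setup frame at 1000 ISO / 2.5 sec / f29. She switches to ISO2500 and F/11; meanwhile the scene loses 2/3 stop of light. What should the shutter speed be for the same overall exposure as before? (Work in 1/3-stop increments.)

Scene light: 2/3 stop darker.
ISO: 1000 → 1250 → 1600 → 2000 → 2500 — 1 1/3 stops raised (brighter).
Aperture: f/29 → f/25 → f/22 → f/20 → f/18 → f/16 → f/14 → f/13 → f/11 — 2 2/3 stops wider (brighter).
Net so far: 3 1/3 stops brighter. Shutter speed: 2.5 → 2 → 1.6 → 1.3 → 1 → 0.8 → 0.6 → 0.5 → 0.4 → 0.3 → 1/4.

1/4s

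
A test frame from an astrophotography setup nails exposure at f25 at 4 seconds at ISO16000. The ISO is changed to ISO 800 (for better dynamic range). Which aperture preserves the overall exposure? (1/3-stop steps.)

f/5.6

ISO: 16000 → 12800 → 10000 → 8000 → 6400 → 5000 → 4000 → 3200 → 2500 → 2000 → 1600 → 1250 → 1000 → 800 — 4 1/3 stops lower (darker).
Need 4 1/3 stops brighter from the aperture: f/25 → f/22 → f/20 → f/18 → f/16 → f/14 → f/13 → f/11 → f/10 → f/9 → f/8 → f/7.1 → f/6.3 → f/5.6.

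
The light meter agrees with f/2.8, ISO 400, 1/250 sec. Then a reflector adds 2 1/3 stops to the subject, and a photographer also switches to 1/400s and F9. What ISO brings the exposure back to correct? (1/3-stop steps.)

ISO 1250

Scene light: 2 1/3 stops brighter.
Shutter speed: 1/250 → 1/320 → 1/400 — 2/3 stop faster (darker).
Aperture: f/2.8 → f/3.2 → f/3.5 → f/4 → f/4.5 → f/5 → f/5.6 → f/6.3 → f/7.1 → f/8 → f/9 — 3 1/3 stops stopped down (darker).
Net so far: 1 2/3 stops darker. ISO: 400 → 500 → 640 → 800 → 1000 → 1250.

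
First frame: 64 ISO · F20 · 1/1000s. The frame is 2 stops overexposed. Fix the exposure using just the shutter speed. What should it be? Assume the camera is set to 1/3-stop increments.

Overexposed by 2 stops → need 2 stops darker.
Shutter speed: 1/1000 → 1/1250 → 1/1600 → 1/2000 → 1/2500 → 1/3200 → 1/4000.

1/4000s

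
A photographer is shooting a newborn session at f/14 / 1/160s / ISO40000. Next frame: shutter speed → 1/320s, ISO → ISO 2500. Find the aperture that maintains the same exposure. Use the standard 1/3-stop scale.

Shutter speed: 1/160 → 1/200 → 1/250 → 1/320 — 1 stop faster (darker).
ISO: 40000 → 32000 → 25600 → 20000 → 16000 → 12800 → 10000 → 8000 → 6400 → 5000 → 4000 → 3200 → 2500 — 4 stops lower (darker).
Net change so far: 5 stops darker. Offset with the aperture: f/14 → f/13 → f/11 → f/10 → f/9 → f/8 → f/7.1 → f/6.3 → f/5.6 → f/5 → f/4.5 → f/4 → f/3.5 → f/3.2 → f/2.8 → f/2.5.

f/2.5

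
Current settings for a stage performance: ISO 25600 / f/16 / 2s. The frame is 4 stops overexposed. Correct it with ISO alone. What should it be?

Overexposed by 4 stops → need 4 stops darker.
ISO: 25600 → 12800 → 6400 → 3200 → 1600.

ISO 1600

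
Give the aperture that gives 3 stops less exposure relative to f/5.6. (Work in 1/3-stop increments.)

f/16

Aperture: f/5.6 → f/6.3 → f/7.1 → f/8 → f/9 → f/10 → f/11 → f/13 → f/14 → f/16 — 3 stops narrower (darker).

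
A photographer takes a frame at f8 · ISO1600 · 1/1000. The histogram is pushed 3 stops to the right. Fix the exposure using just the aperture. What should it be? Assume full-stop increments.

Overexposed by 3 stops → need 3 stops darker.
Aperture: f/8 → f/11 → f/16 → f/22.

f/22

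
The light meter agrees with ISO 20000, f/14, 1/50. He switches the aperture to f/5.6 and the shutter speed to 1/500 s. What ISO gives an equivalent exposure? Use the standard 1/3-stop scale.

ISO 32000

Aperture: f/14 → f/13 → f/11 → f/10 → f/9 → f/8 → f/7.1 → f/6.3 → f/5.6 — 2 2/3 stops opened up (brighter).
Shutter speed: 1/50 → 1/60 → 1/80 → 1/100 → 1/125 → 1/160 → 1/200 → 1/250 → 1/320 → 1/400 → 1/500 — 3 1/3 stops shorter (darker).
Net change so far: 2/3 stop darker. Offset with the ISO: 20000 → 25600 → 32000.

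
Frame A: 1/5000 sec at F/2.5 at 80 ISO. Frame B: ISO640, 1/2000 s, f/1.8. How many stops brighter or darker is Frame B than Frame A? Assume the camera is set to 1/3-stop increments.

Aperture: f/2.5 → f/2.2 → f/2 → f/1.8 — 1 stop larger aperture (brighter).
Shutter speed: 1/5000 → 1/4000 → 1/3200 → 1/2500 → 1/2000 — 1 1/3 stops longer (brighter).
ISO: 80 → 100 → 125 → 160 → 200 → 250 → 320 → 400 → 500 → 640 — 3 stops higher (brighter).
Net: +1 +1 1/3 +3 = +5 1/3 stops.

5 1/3 stops brighter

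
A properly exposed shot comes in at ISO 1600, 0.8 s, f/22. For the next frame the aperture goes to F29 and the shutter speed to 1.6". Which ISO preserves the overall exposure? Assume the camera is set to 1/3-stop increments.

Aperture: f/22 → f/25 → f/29 — 2/3 stop narrower (darker).
Shutter speed: 0.8 → 1 → 1.3 → 1.6 — 1 stop longer (brighter).
Net change so far: 1/3 stop brighter. Offset with the ISO: 1600 → 1250.

ISO 1250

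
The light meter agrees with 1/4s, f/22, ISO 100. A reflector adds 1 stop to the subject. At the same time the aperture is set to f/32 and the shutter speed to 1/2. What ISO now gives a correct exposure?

Scene light: 1 stop brighter.
Aperture: f/22 → f/32 — 1 stop stopped down (darker).
Shutter speed: 1/4 → 1/2 — 1 stop slower (brighter).
Net so far: 1 stop brighter. ISO: 100 → 50.

ISO 50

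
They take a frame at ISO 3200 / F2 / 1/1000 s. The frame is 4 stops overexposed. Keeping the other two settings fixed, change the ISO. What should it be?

ISO 200

Overexposed by 4 stops → need 4 stops darker.
ISO: 3200 → 1600 → 800 → 400 → 200.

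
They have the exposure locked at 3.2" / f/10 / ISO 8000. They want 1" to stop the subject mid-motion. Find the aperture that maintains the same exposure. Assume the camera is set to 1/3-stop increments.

f/5.6

Shutter speed: 3.2 → 2.5 → 2 → 1.6 → 1.3 → 1 — 1 2/3 stops faster (darker).
Need 1 2/3 stops brighter from the aperture: f/10 → f/9 → f/8 → f/7.1 → f/6.3 → f/5.6.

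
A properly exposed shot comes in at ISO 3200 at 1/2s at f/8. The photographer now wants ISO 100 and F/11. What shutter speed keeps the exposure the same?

ISO: 3200 → 1600 → 800 → 400 → 200 → 100 — 5 stops lower (darker).
Aperture: f/8 → f/11 — 1 stop narrower (darker).
Net change so far: 6 stops darker. Offset with the shutter speed: 1/2 → 1 → 2 → 4 → 8 → 15 → 30.

30 s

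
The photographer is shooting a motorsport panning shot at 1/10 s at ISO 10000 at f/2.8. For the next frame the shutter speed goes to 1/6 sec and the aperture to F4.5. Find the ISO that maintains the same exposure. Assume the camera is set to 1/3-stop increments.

ISO 16000

Shutter speed: 1/10 → 1/8 → 1/6 — 2/3 stop slower (brighter).
Aperture: f/2.8 → f/3.2 → f/3.5 → f/4 → f/4.5 — 1 1/3 stops smaller aperture (darker).
Net change so far: 2/3 stop darker. Offset with the ISO: 10000 → 12800 → 16000.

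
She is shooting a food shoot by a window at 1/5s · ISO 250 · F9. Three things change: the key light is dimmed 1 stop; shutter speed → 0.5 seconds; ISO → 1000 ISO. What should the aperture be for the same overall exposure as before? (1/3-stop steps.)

Scene light: 1 stop darker.
Shutter speed: 1/5 → 1/4 → 0.3 → 0.4 → 0.5 — 1 1/3 stops slower (brighter).
ISO: 250 → 320 → 400 → 500 → 640 → 800 → 1000 — 2 stops higher (brighter).
Net so far: 2 1/3 stops brighter. Aperture: f/9 → f/10 → f/11 → f/13 → f/14 → f/16 → f/18 → f/20.

f/20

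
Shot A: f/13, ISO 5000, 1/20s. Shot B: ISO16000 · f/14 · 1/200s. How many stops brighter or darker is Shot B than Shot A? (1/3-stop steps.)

2 stops darker

Aperture: f/13 → f/14 — 1/3 stop stopped down (darker).
Shutter speed: 1/20 → 1/25 → 1/30 → 1/40 → 1/50 → 1/60 → 1/80 → 1/100 → 1/125 → 1/160 → 1/200 — 3 1/3 stops shorter (darker).
ISO: 5000 → 6400 → 8000 → 10000 → 12800 → 16000 — 1 2/3 stops raised (brighter).
Net: −1/3 −3 1/3 +1 2/3 = −2 stops.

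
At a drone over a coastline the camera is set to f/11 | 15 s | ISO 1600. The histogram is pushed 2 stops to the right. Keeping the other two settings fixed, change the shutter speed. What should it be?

4 s

Overexposed by 2 stops → need 2 stops darker.
Shutter speed: 15 → 8 → 4.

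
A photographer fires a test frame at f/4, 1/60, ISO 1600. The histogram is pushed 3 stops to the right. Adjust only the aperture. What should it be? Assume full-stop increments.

Overexposed by 3 stops → need 3 stops darker.
Aperture: f/4 → f/5.6 → f/8 → f/11.

f/11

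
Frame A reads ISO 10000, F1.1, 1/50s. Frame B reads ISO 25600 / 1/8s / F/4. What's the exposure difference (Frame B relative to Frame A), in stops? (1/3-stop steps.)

1/3 stop brighter

Aperture: f/1.1 → f/1.2 → f/1.4 → f/1.6 → f/1.8 → f/2 → f/2.2 → f/2.5 → f/2.8 → f/3.2 → f/3.5 → f/4 — 3 2/3 stops stopped down (darker).
Shutter speed: 1/50 → 1/40 → 1/30 → 1/25 → 1/20 → 1/15 → 1/13 → 1/10 → 1/8 — 2 2/3 stops slower (brighter).
ISO: 10000 → 12800 → 16000 → 20000 → 25600 — 1 1/3 stops raised (brighter).
Net: −3 2/3 +2 2/3 +1 1/3 = +1/3 stops.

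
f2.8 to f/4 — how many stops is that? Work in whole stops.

f/2.8 → f/4 — count the steps: 1 stop.

1 stop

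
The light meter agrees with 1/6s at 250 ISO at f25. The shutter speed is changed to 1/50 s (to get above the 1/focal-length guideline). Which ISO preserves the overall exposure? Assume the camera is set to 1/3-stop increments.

ISO 2000

Shutter speed: 1/6 → 1/8 → 1/10 → 1/13 → 1/15 → 1/20 → 1/25 → 1/30 → 1/40 → 1/50 — 3 stops shorter (darker).
Need 3 stops brighter from the ISO: 250 → 320 → 400 → 500 → 640 → 800 → 1000 → 1250 → 1600 → 2000.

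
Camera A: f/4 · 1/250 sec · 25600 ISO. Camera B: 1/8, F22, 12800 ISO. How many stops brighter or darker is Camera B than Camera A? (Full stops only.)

1 stop darker

Aperture: f/4 → f/5.6 → f/8 → f/11 → f/16 → f/22 — 5 stops smaller aperture (darker).
Shutter speed: 1/250 → 1/125 → 1/60 → 1/30 → 1/15 → 1/8 — 5 stops slower (brighter).
ISO: 25600 → 12800 — 1 stop dropped (darker).
Net: −5 +5 −1 = −1 stop.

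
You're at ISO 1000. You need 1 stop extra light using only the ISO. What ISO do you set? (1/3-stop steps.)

ISO: 1000 → 1250 → 1600 → 2000 — 1 stop raised (brighter).

ISO 2000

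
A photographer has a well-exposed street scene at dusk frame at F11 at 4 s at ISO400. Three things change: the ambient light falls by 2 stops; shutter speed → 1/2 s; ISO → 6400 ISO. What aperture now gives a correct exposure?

f/8

Scene light: 2 stops darker.
Shutter speed: 4 → 2 → 1 → 1/2 — 3 stops shorter (darker).
ISO: 400 → 800 → 1600 → 3200 → 6400 — 4 stops higher (brighter).
Net so far: 1 stop darker. Aperture: f/11 → f/8.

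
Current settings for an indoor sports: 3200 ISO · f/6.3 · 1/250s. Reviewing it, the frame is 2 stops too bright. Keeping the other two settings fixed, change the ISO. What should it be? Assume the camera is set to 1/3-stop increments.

ISO 800

Overexposed by 2 stops → need 2 stops darker.
ISO: 3200 → 2500 → 2000 → 1600 → 1250 → 1000 → 800.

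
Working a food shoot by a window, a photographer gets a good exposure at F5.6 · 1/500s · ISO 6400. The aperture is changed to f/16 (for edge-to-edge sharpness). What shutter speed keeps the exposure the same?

1/60s

Aperture: f/5.6 → f/8 → f/11 → f/16 — 3 stops smaller aperture (darker).
Need 3 stops brighter from the shutter speed: 1/500 → 1/250 → 1/125 → 1/60.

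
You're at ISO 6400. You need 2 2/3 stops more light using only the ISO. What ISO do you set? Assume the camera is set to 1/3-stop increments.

ISO: 6400 → 8000 → 10000 → 12800 → 16000 → 20000 → 25600 → 32000 → 40000 — 2 2/3 stops raised (brighter).

ISO 40000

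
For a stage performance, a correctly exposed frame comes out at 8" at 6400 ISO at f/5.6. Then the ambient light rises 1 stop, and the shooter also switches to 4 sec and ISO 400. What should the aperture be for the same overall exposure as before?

f/1.4

Scene light: 1 stop brighter.
Shutter speed: 8 → 4 — 1 stop faster (darker).
ISO: 6400 → 3200 → 1600 → 800 → 400 — 4 stops lower (darker).
Net so far: 4 stops darker. Aperture: f/5.6 → f/4 → f/2.8 → f/2 → f/1.4.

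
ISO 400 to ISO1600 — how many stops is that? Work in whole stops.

400 → 800 → 1600 — count the steps: 2 stops.

2 stops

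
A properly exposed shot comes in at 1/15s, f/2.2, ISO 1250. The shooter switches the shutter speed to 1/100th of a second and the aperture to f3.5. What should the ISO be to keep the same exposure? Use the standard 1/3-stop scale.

Shutter speed: 1/15 → 1/20 → 1/25 → 1/30 → 1/40 → 1/50 → 1/60 → 1/80 → 1/100 — 2 2/3 stops faster (darker).
Aperture: f/2.2 → f/2.5 → f/2.8 → f/3.2 → f/3.5 — 1 1/3 stops smaller aperture (darker).
Net change so far: 4 stops darker. Offset with the ISO: 1250 → 1600 → 2000 → 2500 → 3200 → 4000 → 5000 → 6400 → 8000 → 10000 → 12800 → 16000 → 20000.

ISO 20000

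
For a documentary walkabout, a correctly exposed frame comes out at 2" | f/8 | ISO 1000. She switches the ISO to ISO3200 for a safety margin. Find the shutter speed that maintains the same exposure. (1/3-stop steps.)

ISO: 1000 → 1250 → 1600 → 2000 → 2500 → 3200 — 1 2/3 stops higher (brighter).
Need 1 2/3 stops darker from the shutter speed: 2 → 1.6 → 1.3 → 1 → 0.8 → 0.6.

0.6 s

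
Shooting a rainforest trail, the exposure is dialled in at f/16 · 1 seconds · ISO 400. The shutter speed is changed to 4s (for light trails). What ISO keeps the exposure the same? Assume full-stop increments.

Shutter speed: 1 → 2 → 4 — 2 stops slower (brighter).
Need 2 stops darker from the ISO: 400 → 200 → 100.

ISO 100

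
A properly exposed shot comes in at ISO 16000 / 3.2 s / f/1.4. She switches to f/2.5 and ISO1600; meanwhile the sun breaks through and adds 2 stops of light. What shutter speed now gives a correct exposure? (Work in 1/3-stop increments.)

Scene light: 2 stops brighter.
Aperture: f/1.4 → f/1.6 → f/1.8 → f/2 → f/2.2 → f/2.5 — 1 2/3 stops smaller aperture (darker).
ISO: 16000 → 12800 → 10000 → 8000 → 6400 → 5000 → 4000 → 3200 → 2500 → 2000 → 1600 — 3 1/3 stops lower (darker).
Net so far: 3 stops darker. Shutter speed: 3.2 → 4 → 5 → 6 → 8 → 10 → 13 → 15 → 20 → 25.

25 s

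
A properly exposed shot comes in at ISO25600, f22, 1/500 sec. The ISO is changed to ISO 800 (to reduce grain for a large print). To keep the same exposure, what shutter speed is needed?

1/15s

ISO: 25600 → 12800 → 6400 → 3200 → 1600 → 800 — 5 stops dropped (darker).
Need 5 stops brighter from the shutter speed: 1/500 → 1/250 → 1/125 → 1/60 → 1/30 → 1/15.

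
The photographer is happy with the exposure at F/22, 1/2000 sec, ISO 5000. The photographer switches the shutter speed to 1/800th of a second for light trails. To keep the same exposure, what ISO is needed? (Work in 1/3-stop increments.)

Shutter speed: 1/2000 → 1/1600 → 1/1250 → 1/1000 → 1/800 — 1 1/3 stops slower (brighter).
Need 1 1/3 stops darker from the ISO: 5000 → 4000 → 3200 → 2500 → 2000.

ISO 2000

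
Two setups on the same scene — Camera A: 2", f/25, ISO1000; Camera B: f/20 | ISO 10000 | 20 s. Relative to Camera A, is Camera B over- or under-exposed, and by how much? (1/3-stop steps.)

Aperture: f/25 → f/22 → f/20 — 2/3 stop larger aperture (brighter).
Shutter speed: 2 → 2.5 → 3.2 → 4 → 5 → 6 → 8 → 10 → 13 → 15 → 20 — 3 1/3 stops slower (brighter).
ISO: 1000 → 1250 → 1600 → 2000 → 2500 → 3200 → 4000 → 5000 → 6400 → 8000 → 10000 — 3 1/3 stops raised (brighter).
Net: +2/3 +3 1/3 +3 1/3 = +7 1/3 stops.

7 1/3 stops brighter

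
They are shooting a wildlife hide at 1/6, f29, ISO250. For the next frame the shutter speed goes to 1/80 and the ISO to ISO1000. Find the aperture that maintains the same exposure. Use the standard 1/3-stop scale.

f/16

Shutter speed: 1/6 → 1/8 → 1/10 → 1/13 → 1/15 → 1/20 → 1/25 → 1/30 → 1/40 → 1/50 → 1/60 → 1/80 — 3 2/3 stops shorter (darker).
ISO: 250 → 320 → 400 → 500 → 640 → 800 → 1000 — 2 stops higher (brighter).
Net change so far: 1 2/3 stops darker. Offset with the aperture: f/29 → f/25 → f/22 → f/20 → f/18 → f/16.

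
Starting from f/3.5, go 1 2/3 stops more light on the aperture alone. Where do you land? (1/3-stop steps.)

f/2

Aperture: f/3.5 → f/3.2 → f/2.8 → f/2.5 → f/2.2 → f/2 — 1 2/3 stops opened up (brighter).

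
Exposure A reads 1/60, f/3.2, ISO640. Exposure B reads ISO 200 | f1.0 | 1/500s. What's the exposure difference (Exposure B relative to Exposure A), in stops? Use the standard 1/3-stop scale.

Aperture: f/3.2 → f/2.8 → f/2.5 → f/2.2 → f/2 → f/1.8 → f/1.6 → f/1.4 → f/1.2 → f/1.1 → f/1.0 — 3 1/3 stops wider (brighter).
Shutter speed: 1/60 → 1/80 → 1/100 → 1/125 → 1/160 → 1/200 → 1/250 → 1/320 → 1/400 → 1/500 — 3 stops faster (darker).
ISO: 640 → 500 → 400 → 320 → 250 → 200 — 1 2/3 stops dropped (darker).
Net: +3 1/3 −3 −1 2/3 = −1 1/3 stops.

1 1/3 stops darker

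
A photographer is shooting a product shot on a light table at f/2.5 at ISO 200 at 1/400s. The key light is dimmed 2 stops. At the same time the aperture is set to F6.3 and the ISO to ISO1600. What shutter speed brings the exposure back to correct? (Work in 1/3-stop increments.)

1/125s

Scene light: 2 stops darker.
Aperture: f/2.5 → f/2.8 → f/3.2 → f/3.5 → f/4 → f/4.5 → f/5 → f/5.6 → f/6.3 — 2 2/3 stops stopped down (darker).
ISO: 200 → 250 → 320 → 400 → 500 → 640 → 800 → 1000 → 1250 → 1600 — 3 stops higher (brighter).
Net so far: 1 2/3 stops darker. Shutter speed: 1/400 → 1/320 → 1/250 → 1/200 → 1/160 → 1/125.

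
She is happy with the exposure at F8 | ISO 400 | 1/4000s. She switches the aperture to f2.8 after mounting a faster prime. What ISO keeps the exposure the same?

ISO 50

Aperture: f/8 → f/5.6 → f/4 → f/2.8 — 3 stops larger aperture (brighter).
Need 3 stops darker from the ISO: 400 → 200 → 100 → 50.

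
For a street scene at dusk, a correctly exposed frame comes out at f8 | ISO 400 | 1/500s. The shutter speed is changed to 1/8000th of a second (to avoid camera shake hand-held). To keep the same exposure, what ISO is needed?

Shutter speed: 1/500 → 1/1000 → 1/2000 → 1/4000 → 1/8000 — 4 stops shorter (darker).
Need 4 stops brighter from the ISO: 400 → 800 → 1600 → 3200 → 6400.

ISO 6400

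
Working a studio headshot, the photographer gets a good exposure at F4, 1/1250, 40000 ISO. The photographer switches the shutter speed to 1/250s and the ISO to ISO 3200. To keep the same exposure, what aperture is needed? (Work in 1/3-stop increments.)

Shutter speed: 1/1250 → 1/1000 → 1/800 → 1/640 → 1/500 → 1/400 → 1/320 → 1/250 — 2 1/3 stops slower (brighter).
ISO: 40000 → 32000 → 25600 → 20000 → 16000 → 12800 → 10000 → 8000 → 6400 → 5000 → 4000 → 3200 — 3 2/3 stops dropped (darker).
Net change so far: 1 1/3 stops darker. Offset with the aperture: f/4 → f/3.5 → f/3.2 → f/2.8 → f/2.5.

f/2.5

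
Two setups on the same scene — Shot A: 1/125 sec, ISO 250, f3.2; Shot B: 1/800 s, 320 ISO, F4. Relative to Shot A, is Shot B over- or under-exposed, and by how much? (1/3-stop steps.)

Aperture: f/3.2 → f/3.5 → f/4 — 2/3 stop smaller aperture (darker).
Shutter speed: 1/125 → 1/160 → 1/200 → 1/250 → 1/320 → 1/400 → 1/500 → 1/640 → 1/800 — 2 2/3 stops faster (darker).
ISO: 250 → 320 — 1/3 stop raised (brighter).
Net: −2/3 −2 2/3 +1/3 = −3 stops.

3 stops darker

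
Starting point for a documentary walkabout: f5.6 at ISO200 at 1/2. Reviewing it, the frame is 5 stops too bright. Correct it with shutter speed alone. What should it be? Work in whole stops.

Overexposed by 5 stops → need 5 stops darker.
Shutter speed: 1/2 → 1/4 → 1/8 → 1/15 → 1/30 → 1/60.

1/60s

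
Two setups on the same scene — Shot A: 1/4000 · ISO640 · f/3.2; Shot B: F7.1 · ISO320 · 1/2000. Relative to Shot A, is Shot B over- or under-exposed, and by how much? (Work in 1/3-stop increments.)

Aperture: f/3.2 → f/3.5 → f/4 → f/4.5 → f/5 → f/5.6 → f/6.3 → f/7.1 — 2 1/3 stops stopped down (darker).
Shutter speed: 1/4000 → 1/3200 → 1/2500 → 1/2000 — 1 stop slower (brighter).
ISO: 640 → 500 → 400 → 320 — 1 stop dropped (darker).
Net: −2 1/3 +1 −1 = −2 1/3 stops.

2 1/3 stops darker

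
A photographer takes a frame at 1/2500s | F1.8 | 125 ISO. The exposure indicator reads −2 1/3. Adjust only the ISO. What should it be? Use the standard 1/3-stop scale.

Underexposed by 2 1/3 stops → need 2 1/3 stops brighter.
ISO: 125 → 160 → 200 → 250 → 320 → 400 → 500 → 640.

ISO 640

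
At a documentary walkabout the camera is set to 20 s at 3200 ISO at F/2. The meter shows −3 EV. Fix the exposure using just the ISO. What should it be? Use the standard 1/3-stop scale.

ISO 25600

Underexposed by 3 stops → need 3 stops brighter.
ISO: 3200 → 4000 → 5000 → 6400 → 8000 → 10000 → 12800 → 16000 → 20000 → 25600.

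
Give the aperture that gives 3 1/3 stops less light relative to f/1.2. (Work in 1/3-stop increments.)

Aperture: f/1.2 → f/1.4 → f/1.6 → f/1.8 → f/2 → f/2.2 → f/2.5 → f/2.8 → f/3.2 → f/3.5 → f/4 — 3 1/3 stops smaller aperture (darker).

f/4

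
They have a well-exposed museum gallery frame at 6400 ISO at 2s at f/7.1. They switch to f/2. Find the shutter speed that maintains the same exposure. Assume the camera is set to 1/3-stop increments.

Aperture: f/7.1 → f/6.3 → f/5.6 → f/5 → f/4.5 → f/4 → f/3.5 → f/3.2 → f/2.8 → f/2.5 → f/2.2 → f/2 — 3 2/3 stops opened up (brighter).
Need 3 2/3 stops darker from the shutter speed: 2 → 1.6 → 1.3 → 1 → 0.8 → 0.6 → 0.5 → 0.4 → 0.3 → 1/4 → 1/5 → 1/6.

1/6s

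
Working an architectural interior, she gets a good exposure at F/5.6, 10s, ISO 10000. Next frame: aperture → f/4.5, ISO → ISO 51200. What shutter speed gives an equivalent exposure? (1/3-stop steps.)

1.3 s

Aperture: f/5.6 → f/5 → f/4.5 — 2/3 stop larger aperture (brighter).
ISO: 10000 → 12800 → 16000 → 20000 → 25600 → 32000 → 40000 → 51200 — 2 1/3 stops higher (brighter).
Net change so far: 3 stops brighter. Offset with the shutter speed: 10 → 8 → 6 → 5 → 4 → 3.2 → 2.5 → 2 → 1.6 → 1.3.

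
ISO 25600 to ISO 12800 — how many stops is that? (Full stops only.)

25600 → 12800 — count the steps: 1 stop.

1 stop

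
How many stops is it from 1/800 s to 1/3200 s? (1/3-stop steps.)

1/800 → 1/1000 → 1/1250 → 1/1600 → 1/2000 → 1/2500 → 1/3200 — count the steps: 6 third-stops = 2 stops.

2 stops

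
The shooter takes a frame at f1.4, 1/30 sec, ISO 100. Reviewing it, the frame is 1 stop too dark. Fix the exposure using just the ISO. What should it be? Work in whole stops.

ISO 200

Underexposed by 1 stop → need 1 stop brighter.
ISO: 100 → 200.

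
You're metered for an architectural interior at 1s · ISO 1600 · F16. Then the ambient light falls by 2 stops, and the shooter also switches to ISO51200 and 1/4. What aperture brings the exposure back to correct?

f/22

Scene light: 2 stops darker.
ISO: 1600 → 3200 → 6400 → 12800 → 25600 → 51200 — 5 stops raised (brighter).
Shutter speed: 1 → 1/2 → 1/4 — 2 stops faster (darker).
Net so far: 1 stop brighter. Aperture: f/16 → f/22.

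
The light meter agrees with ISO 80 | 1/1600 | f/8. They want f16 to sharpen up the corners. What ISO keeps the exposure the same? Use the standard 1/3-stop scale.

Aperture: f/8 → f/9 → f/10 → f/11 → f/13 → f/14 → f/16 — 2 stops narrower (darker).
Need 2 stops brighter from the ISO: 80 → 100 → 125 → 160 → 200 → 250 → 320.

ISO 320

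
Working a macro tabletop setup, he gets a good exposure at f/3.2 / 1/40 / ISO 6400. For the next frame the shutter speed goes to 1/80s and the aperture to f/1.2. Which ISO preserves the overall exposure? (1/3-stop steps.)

ISO 2000

Shutter speed: 1/40 → 1/50 → 1/60 → 1/80 — 1 stop faster (darker).
Aperture: f/3.2 → f/2.8 → f/2.5 → f/2.2 → f/2 → f/1.8 → f/1.6 → f/1.4 → f/1.2 — 2 2/3 stops larger aperture (brighter).
Net change so far: 1 2/3 stops brighter. Offset with the ISO: 6400 → 5000 → 4000 → 3200 → 2500 → 2000.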